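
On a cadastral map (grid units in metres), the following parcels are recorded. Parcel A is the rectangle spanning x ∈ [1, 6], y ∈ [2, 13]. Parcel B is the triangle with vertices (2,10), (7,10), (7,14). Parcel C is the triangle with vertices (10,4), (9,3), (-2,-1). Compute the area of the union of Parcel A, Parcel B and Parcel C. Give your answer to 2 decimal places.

61.99

By inclusion–exclusion:
Individual areas: |Parcel A| = 55, |Parcel B| = 10, |Parcel C| = 3.5.
|Parcel A∩Parcel B| = 6.375.
|Parcel A∩Parcel C| = 0.1333.
|Parcel B∩Parcel C| = 0.
|Parcel A∩Parcel B∩Parcel C| = 0.
|Parcel A ∪ Parcel B ∪ Parcel C| = 68.5 − 6.5083 + 0 = 61.99.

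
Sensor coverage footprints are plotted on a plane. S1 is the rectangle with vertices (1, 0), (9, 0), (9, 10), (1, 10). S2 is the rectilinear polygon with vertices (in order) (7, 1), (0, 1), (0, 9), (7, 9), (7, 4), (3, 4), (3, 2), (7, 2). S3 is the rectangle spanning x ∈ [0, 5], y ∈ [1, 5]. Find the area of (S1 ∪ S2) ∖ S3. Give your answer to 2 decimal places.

|S1 ∪ S2| = 88.
|(S1 ∪ S2) ∩ S3| = 20.
|(S1 ∪ S2) ∖ S3| = 88 − 20 = 68.00.

68.00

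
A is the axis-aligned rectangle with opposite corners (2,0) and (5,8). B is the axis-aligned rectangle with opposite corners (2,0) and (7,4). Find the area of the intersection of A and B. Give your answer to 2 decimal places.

12.00

|A∩B|: x∈[2,5], y∈[0,4] → 3·4 = 12.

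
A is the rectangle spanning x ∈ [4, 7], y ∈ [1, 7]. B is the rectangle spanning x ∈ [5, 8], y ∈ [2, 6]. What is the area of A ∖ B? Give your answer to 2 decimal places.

|A∩B|: x∈[5,7], y∈[2,6] → 2·4 = 8.
|A| = 18.
|A ∖ B| = |A| − |A∩B| = 18 − 8 = 10.00.

10.00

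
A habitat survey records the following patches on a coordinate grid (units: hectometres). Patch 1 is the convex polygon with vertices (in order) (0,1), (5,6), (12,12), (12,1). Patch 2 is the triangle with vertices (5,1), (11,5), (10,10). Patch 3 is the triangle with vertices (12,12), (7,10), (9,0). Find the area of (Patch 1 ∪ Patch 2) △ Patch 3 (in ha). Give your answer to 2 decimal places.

52.49

|Patch 1 ∪ Patch 2| = 68.5.
|(Patch 1 ∪ Patch 2) ∩ Patch 3| = 21.5067.
|(Patch 1 ∪ Patch 2) △ Patch 3| = 68.5 + 27 − 43.0134 = 52.49.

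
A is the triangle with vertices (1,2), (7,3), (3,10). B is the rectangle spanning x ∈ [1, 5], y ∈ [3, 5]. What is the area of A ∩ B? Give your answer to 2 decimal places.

The intersection is the polygon with vertices (1.75,5), (5,5), (5,3), (1.25,3).
By the shoelace formula its area is 7.00.

7.00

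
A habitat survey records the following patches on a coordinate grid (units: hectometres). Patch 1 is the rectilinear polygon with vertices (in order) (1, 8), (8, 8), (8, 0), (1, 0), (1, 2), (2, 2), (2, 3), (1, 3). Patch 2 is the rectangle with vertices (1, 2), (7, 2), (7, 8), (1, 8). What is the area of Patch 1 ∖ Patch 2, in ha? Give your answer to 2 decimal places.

|Patch 1| = 55, |Patch 1∩Patch 2| = 35.
|Patch 1 ∖ Patch 2| = |Patch 1| − |Patch 1∩Patch 2| = 55 − 35 = 20.00.

20.00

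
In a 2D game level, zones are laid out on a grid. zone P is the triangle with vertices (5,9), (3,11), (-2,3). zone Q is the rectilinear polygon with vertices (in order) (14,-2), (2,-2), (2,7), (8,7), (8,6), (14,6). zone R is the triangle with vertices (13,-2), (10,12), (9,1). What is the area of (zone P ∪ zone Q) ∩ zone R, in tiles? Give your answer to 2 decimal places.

The region (zone P ∪ zone Q) ∩ zone R is the polygon with vertices (11.286,6), (13,-2), (9,1), (9.454,6).
By the shoelace formula its area is 18.01.

18.01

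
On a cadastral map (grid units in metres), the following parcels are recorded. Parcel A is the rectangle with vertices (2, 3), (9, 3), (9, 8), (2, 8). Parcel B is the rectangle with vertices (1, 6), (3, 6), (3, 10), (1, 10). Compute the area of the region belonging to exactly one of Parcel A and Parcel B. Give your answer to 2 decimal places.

|Parcel A∩Parcel B|: x∈[2,3], y∈[6,8] → 1·2 = 2.
|Parcel A △ Parcel B| = |Parcel A| + |Parcel B| − 2·|Parcel A∩Parcel B| = 35 + 8 − 4 = 39.00.

39.00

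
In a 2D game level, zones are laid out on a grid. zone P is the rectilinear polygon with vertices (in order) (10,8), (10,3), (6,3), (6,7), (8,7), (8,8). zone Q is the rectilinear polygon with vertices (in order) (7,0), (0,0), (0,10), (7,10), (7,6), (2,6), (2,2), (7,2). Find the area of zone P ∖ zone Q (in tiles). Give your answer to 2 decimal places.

17.00

|zone P| = 18, |zone P∩zone Q| = 1.
|zone P ∖ zone Q| = |zone P| − |zone P∩zone Q| = 18 − 1 = 17.00.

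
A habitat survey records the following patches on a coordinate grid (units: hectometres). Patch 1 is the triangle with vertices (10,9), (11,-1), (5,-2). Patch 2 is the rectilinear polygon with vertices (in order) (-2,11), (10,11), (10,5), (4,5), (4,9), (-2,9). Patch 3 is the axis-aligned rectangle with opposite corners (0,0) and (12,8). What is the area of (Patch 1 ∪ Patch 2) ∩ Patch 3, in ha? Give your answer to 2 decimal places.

36.77

The region (Patch 1 ∪ Patch 2) ∩ Patch 3 is the polygon with vertices (8.182,5), (4,5), (4,8), (10.1,8), (10.9,0), (5.909,0).
By the shoelace formula its area is 36.77.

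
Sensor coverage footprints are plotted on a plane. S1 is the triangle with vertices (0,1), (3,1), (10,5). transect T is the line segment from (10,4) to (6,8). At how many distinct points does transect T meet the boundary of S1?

2

The segment meets the boundary at (9.286,4.714), (9.364,4.636).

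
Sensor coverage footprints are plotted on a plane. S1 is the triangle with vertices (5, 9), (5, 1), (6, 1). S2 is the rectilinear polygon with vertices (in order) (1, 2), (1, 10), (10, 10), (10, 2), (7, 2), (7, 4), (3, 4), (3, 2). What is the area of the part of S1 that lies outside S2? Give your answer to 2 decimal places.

2.44

|S1| = 4, |S1∩S2| = 1.5625.
|S1 ∖ S2| = |S1| − |S1∩S2| = 4 − 1.5625 = 2.44.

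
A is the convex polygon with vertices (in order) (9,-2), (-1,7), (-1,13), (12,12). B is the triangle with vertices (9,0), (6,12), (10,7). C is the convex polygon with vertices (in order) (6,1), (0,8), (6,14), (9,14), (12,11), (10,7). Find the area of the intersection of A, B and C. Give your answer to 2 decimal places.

The intersection is the polygon with vertices (10,7), (8,4), (6,12).
By the shoelace formula its area is 11.00.

11.00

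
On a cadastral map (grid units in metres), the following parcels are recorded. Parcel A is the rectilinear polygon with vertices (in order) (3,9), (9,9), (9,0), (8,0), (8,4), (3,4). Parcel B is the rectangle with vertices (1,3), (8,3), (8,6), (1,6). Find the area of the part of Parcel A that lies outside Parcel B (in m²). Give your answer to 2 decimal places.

|Parcel A| = 34, |Parcel A∩Parcel B| = 10.
|Parcel A ∖ Parcel B| = |Parcel A| − |Parcel A∩Parcel B| = 34 − 10 = 24.00.

24.00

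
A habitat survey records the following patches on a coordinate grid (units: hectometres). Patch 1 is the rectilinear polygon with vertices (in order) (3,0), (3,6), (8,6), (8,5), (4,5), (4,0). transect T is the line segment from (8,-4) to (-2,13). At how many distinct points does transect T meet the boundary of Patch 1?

2

The segment meets the boundary at (3,4.5), (4,2.8).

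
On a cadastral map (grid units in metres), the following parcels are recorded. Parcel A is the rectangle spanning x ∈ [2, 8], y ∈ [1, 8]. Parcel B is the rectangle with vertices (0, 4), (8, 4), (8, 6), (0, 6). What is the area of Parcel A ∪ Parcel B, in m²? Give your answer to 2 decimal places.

By inclusion–exclusion:
Individual areas: |Parcel A| = 42, |Parcel B| = 16.
|Parcel A∩Parcel B|: x∈[2,8], y∈[4,6] → 6·2 = 12.
|Parcel A ∪ Parcel B| = 58 − 12 = 46.00.

46.00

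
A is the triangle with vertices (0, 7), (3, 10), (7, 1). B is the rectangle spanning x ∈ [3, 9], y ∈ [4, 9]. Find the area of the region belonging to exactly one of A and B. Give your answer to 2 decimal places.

|A| = 19.5, |B| = 30, |A∩B| = 7.6706.
|A △ B| = |A| + |B| − 2·|A∩B| = 19.5 + 30 − 15.3413 = 34.16.

34.16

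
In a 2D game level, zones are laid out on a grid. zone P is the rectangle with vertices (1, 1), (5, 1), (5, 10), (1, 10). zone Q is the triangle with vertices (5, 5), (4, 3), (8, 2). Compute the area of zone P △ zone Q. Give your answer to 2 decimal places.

|zone P| = 36, |zone Q| = 4.5, |zone P∩zone Q| = 1.125.
|zone P △ zone Q| = |zone P| + |zone Q| − 2·|zone P∩zone Q| = 36 + 4.5 − 2.25 = 38.25.

38.25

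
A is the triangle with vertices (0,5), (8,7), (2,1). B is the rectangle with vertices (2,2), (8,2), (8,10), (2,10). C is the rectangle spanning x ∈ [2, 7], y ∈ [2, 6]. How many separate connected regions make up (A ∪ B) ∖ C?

2

(A ∪ B) ∖ C splits into 2 disjoint pieces (area 28, area 5).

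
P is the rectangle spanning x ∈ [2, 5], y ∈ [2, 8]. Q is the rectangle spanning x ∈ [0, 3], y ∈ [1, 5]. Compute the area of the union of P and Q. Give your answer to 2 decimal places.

By inclusion–exclusion:
Individual areas: |P| = 18, |Q| = 12.
|P∩Q|: x∈[2,3], y∈[2,5] → 1·3 = 3.
|P ∪ Q| = 30 − 3 = 27.00.

27.00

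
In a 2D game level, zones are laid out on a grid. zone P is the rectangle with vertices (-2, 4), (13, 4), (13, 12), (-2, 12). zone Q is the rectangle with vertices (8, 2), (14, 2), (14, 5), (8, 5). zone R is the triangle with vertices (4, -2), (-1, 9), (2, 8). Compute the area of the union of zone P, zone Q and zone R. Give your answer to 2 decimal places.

By inclusion–exclusion:
Individual areas: |zone P| = 120, |zone Q| = 18, |zone R| = 14.
|zone P∩zone Q|: x∈[8,13], y∈[4,5] → 5·1 = 5.
|zone P∩zone R| = 9.4182.
|zone Q∩zone R| = 0.
|zone P∩zone Q∩zone R| = 0.
|zone P ∪ zone Q ∪ zone R| = 152 − 14.4182 + 0 = 137.58.

137.58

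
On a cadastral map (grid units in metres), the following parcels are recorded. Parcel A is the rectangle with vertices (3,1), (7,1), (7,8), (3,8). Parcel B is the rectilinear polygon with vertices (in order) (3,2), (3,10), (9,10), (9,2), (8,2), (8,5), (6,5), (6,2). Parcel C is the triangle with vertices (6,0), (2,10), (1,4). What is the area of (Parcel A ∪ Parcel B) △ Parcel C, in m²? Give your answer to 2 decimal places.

|Parcel A ∪ Parcel B| = 49.
|(Parcel A ∪ Parcel B) ∩ Parcel C| = 7.225.
|(Parcel A ∪ Parcel B) △ Parcel C| = 49 + 17 − 14.45 = 51.55.

51.55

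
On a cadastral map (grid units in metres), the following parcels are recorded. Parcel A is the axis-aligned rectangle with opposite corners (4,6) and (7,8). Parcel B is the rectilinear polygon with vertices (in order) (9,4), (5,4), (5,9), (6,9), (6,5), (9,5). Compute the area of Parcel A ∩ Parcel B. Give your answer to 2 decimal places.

2.00

The intersection is the polygon with vertices (6,8), (6,6), (5,6), (5,8).
By the shoelace formula its area is 2.00.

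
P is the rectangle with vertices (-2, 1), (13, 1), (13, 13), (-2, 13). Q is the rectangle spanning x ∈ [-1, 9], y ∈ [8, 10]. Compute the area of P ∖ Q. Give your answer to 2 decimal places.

160.00

|P∩Q|: x∈[-1,9], y∈[8,10] → 10·2 = 20.
|P| = 180.
|P ∖ Q| = |P| − |P∩Q| = 180 − 20 = 160.00.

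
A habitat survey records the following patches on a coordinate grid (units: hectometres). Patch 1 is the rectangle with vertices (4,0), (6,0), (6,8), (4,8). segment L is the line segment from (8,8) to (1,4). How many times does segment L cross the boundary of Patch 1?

The segment meets the boundary at (4,5.714), (6,6.857).

2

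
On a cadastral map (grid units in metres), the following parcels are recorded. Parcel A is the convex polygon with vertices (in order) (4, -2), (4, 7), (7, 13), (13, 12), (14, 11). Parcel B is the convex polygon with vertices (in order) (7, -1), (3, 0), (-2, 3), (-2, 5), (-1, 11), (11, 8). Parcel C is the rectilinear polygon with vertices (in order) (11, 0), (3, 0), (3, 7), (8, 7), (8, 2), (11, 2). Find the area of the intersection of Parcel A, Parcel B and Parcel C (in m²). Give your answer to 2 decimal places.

The intersection is the polygon with vertices (5.538,0), (4,0), (4,7), (8,7), (8,3.2).
By the shoelace formula its area is 24.06.

24.06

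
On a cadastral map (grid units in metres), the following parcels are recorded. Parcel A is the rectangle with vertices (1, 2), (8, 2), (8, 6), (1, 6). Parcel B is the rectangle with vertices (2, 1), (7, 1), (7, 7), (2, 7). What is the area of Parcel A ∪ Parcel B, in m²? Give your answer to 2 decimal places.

38.00

By inclusion–exclusion:
Individual areas: |Parcel A| = 28, |Parcel B| = 30.
|Parcel A∩Parcel B|: x∈[2,7], y∈[2,6] → 5·4 = 20.
|Parcel A ∪ Parcel B| = 58 − 20 = 38.00.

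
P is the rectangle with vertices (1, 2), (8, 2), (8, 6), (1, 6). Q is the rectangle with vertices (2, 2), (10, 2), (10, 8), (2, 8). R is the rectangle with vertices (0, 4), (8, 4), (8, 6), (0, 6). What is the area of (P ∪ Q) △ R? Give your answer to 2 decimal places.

|P ∪ Q| = 52.
|(P ∪ Q) ∩ R| = 14.
|(P ∪ Q) △ R| = 52 + 16 − 28 = 40.00.

40.00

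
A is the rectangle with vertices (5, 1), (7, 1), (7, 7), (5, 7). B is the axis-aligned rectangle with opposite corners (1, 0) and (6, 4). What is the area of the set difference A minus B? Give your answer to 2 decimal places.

9.00

|A∩B|: x∈[5,6], y∈[1,4] → 1·3 = 3.
|A| = 12.
|A ∖ B| = |A| − |A∩B| = 12 − 3 = 9.00.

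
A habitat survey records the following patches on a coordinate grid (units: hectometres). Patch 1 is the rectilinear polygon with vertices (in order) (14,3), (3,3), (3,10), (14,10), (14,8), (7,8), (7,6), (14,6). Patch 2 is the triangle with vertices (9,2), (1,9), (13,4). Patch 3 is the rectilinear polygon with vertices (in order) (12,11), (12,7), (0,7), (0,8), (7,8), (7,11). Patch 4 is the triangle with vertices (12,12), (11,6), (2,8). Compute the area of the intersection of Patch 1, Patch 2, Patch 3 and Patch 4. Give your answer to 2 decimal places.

The intersection is the polygon with vertices (3,8), (3.4,8), (5,7.333), (3,7.778).
By the shoelace formula its area is 0.36.

0.36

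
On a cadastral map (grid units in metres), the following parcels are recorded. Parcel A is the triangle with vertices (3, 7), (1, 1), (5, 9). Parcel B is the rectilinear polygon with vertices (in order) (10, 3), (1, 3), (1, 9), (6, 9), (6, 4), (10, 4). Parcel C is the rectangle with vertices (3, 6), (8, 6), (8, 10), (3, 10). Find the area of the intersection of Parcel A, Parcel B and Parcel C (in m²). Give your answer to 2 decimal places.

The intersection is the polygon with vertices (5,9), (3.5,6), (3,6), (3,7).
By the shoelace formula its area is 1.75.

1.75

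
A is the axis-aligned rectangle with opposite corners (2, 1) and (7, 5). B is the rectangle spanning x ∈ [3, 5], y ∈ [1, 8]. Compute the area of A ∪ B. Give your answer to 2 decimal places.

By inclusion–exclusion:
Individual areas: |A| = 20, |B| = 14.
|A∩B|: x∈[3,5], y∈[1,5] → 2·4 = 8.
|A ∪ B| = 34 − 8 = 26.00.

26.00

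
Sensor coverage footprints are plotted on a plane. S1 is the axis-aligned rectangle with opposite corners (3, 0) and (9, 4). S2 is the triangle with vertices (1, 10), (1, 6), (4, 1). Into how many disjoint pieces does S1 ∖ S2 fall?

S1 ∖ S2 is a single connected region.

1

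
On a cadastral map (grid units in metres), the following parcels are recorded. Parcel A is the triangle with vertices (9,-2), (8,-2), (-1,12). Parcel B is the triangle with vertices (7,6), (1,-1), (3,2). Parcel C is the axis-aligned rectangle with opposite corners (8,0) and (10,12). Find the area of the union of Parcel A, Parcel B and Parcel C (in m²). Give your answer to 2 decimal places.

32.87

By inclusion–exclusion:
Individual areas: |Parcel A| = 7, |Parcel B| = 2, |Parcel C| = 24.
|Parcel A∩Parcel B| = 0.1317.
|Parcel A∩Parcel C| = 0.
|Parcel B∩Parcel C| = 0.
|Parcel A∩Parcel B∩Parcel C| = 0.
|Parcel A ∪ Parcel B ∪ Parcel C| = 33 − 0.1317 + 0 = 32.87.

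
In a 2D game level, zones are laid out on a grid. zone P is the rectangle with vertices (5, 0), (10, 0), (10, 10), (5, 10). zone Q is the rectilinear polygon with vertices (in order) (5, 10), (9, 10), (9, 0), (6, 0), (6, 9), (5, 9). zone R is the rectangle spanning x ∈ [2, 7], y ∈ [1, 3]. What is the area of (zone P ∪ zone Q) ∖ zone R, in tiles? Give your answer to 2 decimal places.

46.00

|zone P ∪ zone Q| = 50.
|(zone P ∪ zone Q) ∩ zone R| = 4.
|(zone P ∪ zone Q) ∖ zone R| = 50 − 4 = 46.00.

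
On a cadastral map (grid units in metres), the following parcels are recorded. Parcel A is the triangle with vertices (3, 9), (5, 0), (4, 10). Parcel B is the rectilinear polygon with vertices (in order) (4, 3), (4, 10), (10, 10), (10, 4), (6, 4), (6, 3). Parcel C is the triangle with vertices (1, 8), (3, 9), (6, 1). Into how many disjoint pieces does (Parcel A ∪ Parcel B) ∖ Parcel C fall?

(Parcel A ∪ Parcel B) ∖ Parcel C splits into 2 disjoint pieces (area 37.75, area 0.7651).

2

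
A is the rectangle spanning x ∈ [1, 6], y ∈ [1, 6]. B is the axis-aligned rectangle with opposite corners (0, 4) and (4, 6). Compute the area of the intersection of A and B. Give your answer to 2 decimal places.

|A∩B|: x∈[1,4], y∈[4,6] → 3·2 = 6.

6.00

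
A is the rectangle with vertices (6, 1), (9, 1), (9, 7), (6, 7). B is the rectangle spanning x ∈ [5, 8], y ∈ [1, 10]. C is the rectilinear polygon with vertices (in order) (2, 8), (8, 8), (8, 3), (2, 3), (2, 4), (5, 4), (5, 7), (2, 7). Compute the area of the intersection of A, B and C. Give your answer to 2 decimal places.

The intersection is the polygon with vertices (8,7), (8,3), (6,3), (6,7).
By the shoelace formula its area is 8.00.

8.00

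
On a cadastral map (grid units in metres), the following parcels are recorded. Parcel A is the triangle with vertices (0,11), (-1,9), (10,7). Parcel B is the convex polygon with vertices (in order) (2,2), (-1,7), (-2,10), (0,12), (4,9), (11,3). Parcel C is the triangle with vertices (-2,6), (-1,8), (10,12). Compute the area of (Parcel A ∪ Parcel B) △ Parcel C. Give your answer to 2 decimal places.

62.42

|Parcel A ∪ Parcel B| = 65.044.
|(Parcel A ∪ Parcel B) ∩ Parcel C| = 5.8121.
|(Parcel A ∪ Parcel B) △ Parcel C| = 65.044 + 9 − 11.6243 = 62.42.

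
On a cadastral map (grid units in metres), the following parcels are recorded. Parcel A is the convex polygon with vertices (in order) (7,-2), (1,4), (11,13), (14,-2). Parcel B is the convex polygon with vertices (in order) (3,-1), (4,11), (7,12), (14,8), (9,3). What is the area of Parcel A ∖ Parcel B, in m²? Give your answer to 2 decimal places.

52.29

|Parcel A| = 109.5, |Parcel A∩Parcel B| = 57.2092.
|Parcel A ∖ Parcel B| = |Parcel A| − |Parcel A∩Parcel B| = 109.5 − 57.2092 = 52.29.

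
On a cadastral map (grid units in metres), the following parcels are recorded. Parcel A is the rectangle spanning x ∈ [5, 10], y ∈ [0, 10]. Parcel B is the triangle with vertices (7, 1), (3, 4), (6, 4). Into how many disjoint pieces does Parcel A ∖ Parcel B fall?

Parcel A ∖ Parcel B is a single connected region.

1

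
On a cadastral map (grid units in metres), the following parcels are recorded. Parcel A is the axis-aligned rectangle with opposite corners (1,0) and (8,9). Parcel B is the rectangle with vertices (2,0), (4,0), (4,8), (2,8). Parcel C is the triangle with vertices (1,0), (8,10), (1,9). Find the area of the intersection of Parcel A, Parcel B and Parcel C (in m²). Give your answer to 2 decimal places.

The intersection is the polygon with vertices (2,8), (4,8), (4,4.286), (2,1.429).
By the shoelace formula its area is 10.29.

10.29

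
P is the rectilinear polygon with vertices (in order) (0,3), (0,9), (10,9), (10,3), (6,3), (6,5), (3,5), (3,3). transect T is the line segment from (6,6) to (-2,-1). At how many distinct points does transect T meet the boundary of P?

The segment meets the boundary at (2.571,3), (3,3.375), (4.857,5).

3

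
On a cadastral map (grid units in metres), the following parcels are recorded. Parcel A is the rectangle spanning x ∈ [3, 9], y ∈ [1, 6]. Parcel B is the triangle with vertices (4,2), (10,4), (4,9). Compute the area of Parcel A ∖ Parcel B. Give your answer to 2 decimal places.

14.98

|Parcel A| = 30, |Parcel A∩Parcel B| = 15.0167.
|Parcel A ∖ Parcel B| = |Parcel A| − |Parcel A∩Parcel B| = 30 − 15.0167 = 14.98.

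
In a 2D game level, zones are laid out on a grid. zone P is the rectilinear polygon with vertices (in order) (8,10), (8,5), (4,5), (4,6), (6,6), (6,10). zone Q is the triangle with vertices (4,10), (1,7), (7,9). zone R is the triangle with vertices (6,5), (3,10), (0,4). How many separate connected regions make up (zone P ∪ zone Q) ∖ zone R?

2

(zone P ∪ zone Q) ∖ zone R splits into 2 disjoint pieces (area 13.4597, area 0.2).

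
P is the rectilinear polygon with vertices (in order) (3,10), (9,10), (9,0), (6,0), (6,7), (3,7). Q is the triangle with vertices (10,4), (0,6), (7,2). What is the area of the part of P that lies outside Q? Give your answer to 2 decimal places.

|P| = 39, |P∩Q| = 5.881.
|P ∖ Q| = |P| − |P∩Q| = 39 − 5.881 = 33.12.

33.12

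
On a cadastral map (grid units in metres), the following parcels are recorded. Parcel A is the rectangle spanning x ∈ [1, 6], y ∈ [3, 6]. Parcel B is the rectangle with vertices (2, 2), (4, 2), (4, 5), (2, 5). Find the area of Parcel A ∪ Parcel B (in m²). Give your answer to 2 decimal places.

By inclusion–exclusion:
Individual areas: |Parcel A| = 15, |Parcel B| = 6.
|Parcel A∩Parcel B|: x∈[2,4], y∈[3,5] → 2·2 = 4.
|Parcel A ∪ Parcel B| = 21 − 4 = 17.00.

17.00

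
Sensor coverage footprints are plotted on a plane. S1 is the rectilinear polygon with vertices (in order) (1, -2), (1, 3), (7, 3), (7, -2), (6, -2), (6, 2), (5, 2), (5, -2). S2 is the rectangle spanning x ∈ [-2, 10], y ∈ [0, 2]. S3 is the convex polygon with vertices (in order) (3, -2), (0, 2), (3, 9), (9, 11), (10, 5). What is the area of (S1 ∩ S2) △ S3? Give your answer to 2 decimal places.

67.33

|S1 ∩ S2| = 10.
|(S1 ∩ S2) ∩ S3| = 8.3333.
|(S1 ∩ S2) △ S3| = 10 + 74 − 16.6667 = 67.33.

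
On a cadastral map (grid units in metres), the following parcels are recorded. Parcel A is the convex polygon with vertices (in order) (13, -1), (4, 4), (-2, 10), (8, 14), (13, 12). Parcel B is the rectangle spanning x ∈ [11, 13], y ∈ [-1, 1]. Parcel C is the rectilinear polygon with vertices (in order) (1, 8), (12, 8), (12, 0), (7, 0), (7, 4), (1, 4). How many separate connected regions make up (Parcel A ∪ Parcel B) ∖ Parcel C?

2

(Parcel A ∪ Parcel B) ∖ Parcel C splits into 2 disjoint pieces (area 73.5, area 2.5).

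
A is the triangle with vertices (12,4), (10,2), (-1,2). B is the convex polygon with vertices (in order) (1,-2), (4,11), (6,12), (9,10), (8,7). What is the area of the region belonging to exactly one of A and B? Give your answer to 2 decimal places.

51.30

|A| = 11, |B| = 43.5, |A∩B| = 1.6012.
|A △ B| = |A| + |B| − 2·|A∩B| = 11 + 43.5 − 3.2024 = 51.30.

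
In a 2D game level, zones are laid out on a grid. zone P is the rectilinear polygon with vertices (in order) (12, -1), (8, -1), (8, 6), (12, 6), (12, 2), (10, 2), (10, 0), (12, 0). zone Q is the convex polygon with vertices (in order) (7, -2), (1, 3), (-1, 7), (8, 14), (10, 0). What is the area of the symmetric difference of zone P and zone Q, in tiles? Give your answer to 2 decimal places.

101.14

|zone P| = 24, |zone Q| = 98.5, |zone P∩zone Q| = 10.6786.
|zone P △ zone Q| = |zone P| + |zone Q| − 2·|zone P∩zone Q| = 24 + 98.5 − 21.3571 = 101.14.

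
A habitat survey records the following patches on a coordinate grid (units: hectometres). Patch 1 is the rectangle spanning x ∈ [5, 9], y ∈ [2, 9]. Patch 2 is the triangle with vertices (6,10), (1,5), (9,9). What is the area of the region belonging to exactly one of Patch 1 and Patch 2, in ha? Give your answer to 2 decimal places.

30.00

|Patch 1| = 28, |Patch 2| = 10, |Patch 1∩Patch 2| = 4.
|Patch 1 △ Patch 2| = |Patch 1| + |Patch 2| − 2·|Patch 1∩Patch 2| = 28 + 10 − 8 = 30.00.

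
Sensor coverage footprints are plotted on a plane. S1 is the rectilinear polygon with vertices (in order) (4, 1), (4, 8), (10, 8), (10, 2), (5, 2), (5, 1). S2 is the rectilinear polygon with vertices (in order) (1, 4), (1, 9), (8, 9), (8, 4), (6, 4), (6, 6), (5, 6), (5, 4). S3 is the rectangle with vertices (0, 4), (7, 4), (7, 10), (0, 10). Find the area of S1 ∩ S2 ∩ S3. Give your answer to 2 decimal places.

The intersection is the polygon with vertices (7,8), (7,4), (6,4), (6,6), (5,6), (5,4), (4,4), (4,8).
By the shoelace formula its area is 10.00.

10.00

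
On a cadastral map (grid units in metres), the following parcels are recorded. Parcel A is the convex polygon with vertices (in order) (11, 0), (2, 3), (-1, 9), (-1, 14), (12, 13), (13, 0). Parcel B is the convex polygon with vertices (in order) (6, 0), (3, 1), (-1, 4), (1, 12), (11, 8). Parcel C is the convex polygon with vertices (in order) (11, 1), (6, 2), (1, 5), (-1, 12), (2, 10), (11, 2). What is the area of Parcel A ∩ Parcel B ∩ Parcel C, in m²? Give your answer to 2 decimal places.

The intersection is the polygon with vertices (0.714,10.857), (2,10), (8.589,4.143), (7.111,1.778), (6,2), (1,5), (0.067,8.267).
By the shoelace formula its area is 36.03.

36.03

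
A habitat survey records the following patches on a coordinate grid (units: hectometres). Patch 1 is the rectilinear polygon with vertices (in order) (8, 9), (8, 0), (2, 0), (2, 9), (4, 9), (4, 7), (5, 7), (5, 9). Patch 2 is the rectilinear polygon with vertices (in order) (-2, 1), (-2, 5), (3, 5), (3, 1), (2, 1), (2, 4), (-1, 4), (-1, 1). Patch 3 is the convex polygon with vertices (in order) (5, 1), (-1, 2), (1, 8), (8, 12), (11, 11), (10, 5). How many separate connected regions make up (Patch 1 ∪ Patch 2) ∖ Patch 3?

(Patch 1 ∪ Patch 2) ∖ Patch 3 splits into 3 disjoint pieces (area 10.35, area 4.8333, area 0.1607).

3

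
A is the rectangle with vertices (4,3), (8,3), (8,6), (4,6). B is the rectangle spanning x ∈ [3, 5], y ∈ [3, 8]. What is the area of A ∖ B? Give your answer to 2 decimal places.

9.00

|A∩B|: x∈[4,5], y∈[3,6] → 1·3 = 3.
|A| = 12.
|A ∖ B| = |A| − |A∩B| = 12 − 3 = 9.00.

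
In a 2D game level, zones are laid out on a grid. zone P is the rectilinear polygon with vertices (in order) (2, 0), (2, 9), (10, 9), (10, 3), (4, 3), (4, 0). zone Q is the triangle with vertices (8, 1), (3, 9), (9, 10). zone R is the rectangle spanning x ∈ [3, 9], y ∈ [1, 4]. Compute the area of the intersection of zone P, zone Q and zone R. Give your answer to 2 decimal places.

The intersection is the polygon with vertices (8.222,3), (6.75,3), (6.125,4), (8.333,4).
By the shoelace formula its area is 1.84.

1.84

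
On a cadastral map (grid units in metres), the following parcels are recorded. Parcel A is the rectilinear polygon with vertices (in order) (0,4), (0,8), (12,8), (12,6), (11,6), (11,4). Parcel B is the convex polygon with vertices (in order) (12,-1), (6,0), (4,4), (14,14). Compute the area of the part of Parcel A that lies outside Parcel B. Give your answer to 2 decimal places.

24.00

|Parcel A| = 46, |Parcel A∩Parcel B| = 22.
|Parcel A ∖ Parcel B| = |Parcel A| − |Parcel A∩Parcel B| = 46 − 22 = 24.00.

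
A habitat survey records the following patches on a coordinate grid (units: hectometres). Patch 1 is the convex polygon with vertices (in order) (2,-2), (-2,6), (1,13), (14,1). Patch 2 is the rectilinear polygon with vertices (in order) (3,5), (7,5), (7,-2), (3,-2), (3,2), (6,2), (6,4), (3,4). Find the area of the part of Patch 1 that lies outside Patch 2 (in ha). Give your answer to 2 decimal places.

|Patch 1| = 117.5, |Patch 1∩Patch 2| = 19.
|Patch 1 ∖ Patch 2| = |Patch 1| − |Patch 1∩Patch 2| = 117.5 − 19 = 98.50.

98.50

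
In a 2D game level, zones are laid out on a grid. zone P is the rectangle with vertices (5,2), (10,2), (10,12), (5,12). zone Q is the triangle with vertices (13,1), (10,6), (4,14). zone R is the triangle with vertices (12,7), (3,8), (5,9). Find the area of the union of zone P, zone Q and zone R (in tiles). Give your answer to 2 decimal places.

By inclusion–exclusion:
Individual areas: |zone P| = 50, |zone Q| = 3, |zone R| = 5.5.
|zone P∩zone Q| = 1.8846.
|zone P∩zone R| = 3.9286.
|zone Q∩zone R| = 0.256.
|zone P∩zone Q∩zone R| = 0.256.
|zone P ∪ zone Q ∪ zone R| = 58.5 − 6.0692 + 0.256 = 52.69.

52.69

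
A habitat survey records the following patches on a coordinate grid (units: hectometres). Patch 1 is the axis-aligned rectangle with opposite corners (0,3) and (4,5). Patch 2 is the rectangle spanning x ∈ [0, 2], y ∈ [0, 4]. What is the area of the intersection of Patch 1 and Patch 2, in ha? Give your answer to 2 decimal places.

2.00

|Patch 1∩Patch 2|: x∈[0,2], y∈[3,4] → 2·1 = 2.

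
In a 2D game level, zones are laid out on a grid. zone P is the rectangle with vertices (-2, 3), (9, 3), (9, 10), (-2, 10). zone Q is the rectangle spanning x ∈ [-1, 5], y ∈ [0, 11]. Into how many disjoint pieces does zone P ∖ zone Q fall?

zone P ∖ zone Q splits into 2 disjoint pieces (area 28, area 7).

2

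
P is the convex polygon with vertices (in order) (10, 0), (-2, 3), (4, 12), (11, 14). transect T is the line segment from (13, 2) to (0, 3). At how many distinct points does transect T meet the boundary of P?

The segment meets the boundary at (10.158,2.219).

1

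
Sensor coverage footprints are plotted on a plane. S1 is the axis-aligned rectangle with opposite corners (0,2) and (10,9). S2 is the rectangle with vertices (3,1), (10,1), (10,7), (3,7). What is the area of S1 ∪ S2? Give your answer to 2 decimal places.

By inclusion–exclusion:
Individual areas: |S1| = 70, |S2| = 42.
|S1∩S2|: x∈[3,10], y∈[2,7] → 7·5 = 35.
|S1 ∪ S2| = 112 − 35 = 77.00.

77.00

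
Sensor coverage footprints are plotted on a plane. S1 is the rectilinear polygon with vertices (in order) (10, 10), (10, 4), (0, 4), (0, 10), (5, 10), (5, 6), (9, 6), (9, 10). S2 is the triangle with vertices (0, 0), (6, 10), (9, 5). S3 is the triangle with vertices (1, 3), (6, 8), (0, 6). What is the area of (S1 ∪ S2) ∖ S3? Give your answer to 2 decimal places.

|S1 ∪ S2| = 61.5667.
|(S1 ∪ S2) ∩ S3| = 9.3333.
|(S1 ∪ S2) ∖ S3| = 61.5667 − 9.3333 = 52.23.

52.23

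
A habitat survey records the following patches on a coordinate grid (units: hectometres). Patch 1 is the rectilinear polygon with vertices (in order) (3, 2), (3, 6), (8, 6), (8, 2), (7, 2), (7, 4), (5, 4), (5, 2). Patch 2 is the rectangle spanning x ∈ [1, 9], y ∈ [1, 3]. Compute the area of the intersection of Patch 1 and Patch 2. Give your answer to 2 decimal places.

3.00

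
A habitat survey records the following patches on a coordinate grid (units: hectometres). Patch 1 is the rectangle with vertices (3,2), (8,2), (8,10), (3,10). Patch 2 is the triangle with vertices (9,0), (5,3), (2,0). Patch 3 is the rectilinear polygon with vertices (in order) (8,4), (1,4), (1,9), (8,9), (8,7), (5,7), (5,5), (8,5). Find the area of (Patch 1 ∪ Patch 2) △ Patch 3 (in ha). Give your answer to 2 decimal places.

|Patch 1 ∪ Patch 2| = 49.3333.
|(Patch 1 ∪ Patch 2) ∩ Patch 3| = 19.
|(Patch 1 ∪ Patch 2) △ Patch 3| = 49.3333 + 29 − 38 = 40.33.

40.33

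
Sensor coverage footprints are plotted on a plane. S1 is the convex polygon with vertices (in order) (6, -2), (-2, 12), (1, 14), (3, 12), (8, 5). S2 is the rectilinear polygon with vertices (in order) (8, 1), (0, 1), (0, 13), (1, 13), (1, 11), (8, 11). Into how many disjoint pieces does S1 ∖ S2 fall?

S1 ∖ S2 splits into 2 disjoint pieces (area 3.8571, area 9.8571).

2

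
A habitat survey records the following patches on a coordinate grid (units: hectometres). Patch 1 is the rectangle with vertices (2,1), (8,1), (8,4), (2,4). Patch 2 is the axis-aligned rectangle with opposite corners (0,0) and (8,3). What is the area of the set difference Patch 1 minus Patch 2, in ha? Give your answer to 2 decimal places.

6.00

|Patch 1∩Patch 2|: x∈[2,8], y∈[1,3] → 6·2 = 12.
|Patch 1| = 18.
|Patch 1 ∖ Patch 2| = |Patch 1| − |Patch 1∩Patch 2| = 18 − 12 = 6.00.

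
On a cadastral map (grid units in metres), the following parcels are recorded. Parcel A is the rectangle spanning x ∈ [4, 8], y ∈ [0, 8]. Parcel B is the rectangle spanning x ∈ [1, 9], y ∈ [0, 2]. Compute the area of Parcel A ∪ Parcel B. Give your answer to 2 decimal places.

40.00

By inclusion–exclusion:
Individual areas: |Parcel A| = 32, |Parcel B| = 16.
|Parcel A∩Parcel B|: x∈[4,8], y∈[0,2] → 4·2 = 8.
|Parcel A ∪ Parcel B| = 48 − 8 = 40.00.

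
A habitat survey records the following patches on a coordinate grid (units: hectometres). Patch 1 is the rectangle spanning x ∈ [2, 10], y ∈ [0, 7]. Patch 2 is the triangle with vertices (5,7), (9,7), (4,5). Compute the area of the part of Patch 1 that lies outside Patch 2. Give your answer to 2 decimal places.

|Patch 1| = 56, |Patch 1∩Patch 2| = 4.
|Patch 1 ∖ Patch 2| = |Patch 1| − |Patch 1∩Patch 2| = 56 − 4 = 52.00.

52.00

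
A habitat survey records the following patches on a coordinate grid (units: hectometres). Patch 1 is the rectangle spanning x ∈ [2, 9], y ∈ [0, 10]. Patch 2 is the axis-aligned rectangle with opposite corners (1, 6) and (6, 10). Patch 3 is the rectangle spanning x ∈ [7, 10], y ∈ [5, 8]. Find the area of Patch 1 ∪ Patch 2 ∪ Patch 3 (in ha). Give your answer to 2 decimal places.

77.00

By inclusion–exclusion:
Individual areas: |Patch 1| = 70, |Patch 2| = 20, |Patch 3| = 9.
|Patch 1∩Patch 2|: x∈[2,6], y∈[6,10] → 4·4 = 16.
|Patch 1∩Patch 3|: x∈[7,9], y∈[5,8] → 2·3 = 6.
|Patch 2∩Patch 3| = 0 (no overlap).
|Patch 1∩Patch 2∩Patch 3| = 0.
|Patch 1 ∪ Patch 2 ∪ Patch 3| = 99 − 22 + 0 = 77.00.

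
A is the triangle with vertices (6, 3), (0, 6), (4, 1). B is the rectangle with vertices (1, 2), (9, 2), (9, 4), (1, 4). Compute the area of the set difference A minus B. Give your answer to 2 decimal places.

3.30

|A| = 9, |A∩B| = 5.7.
|A ∖ B| = |A| − |A∩B| = 9 − 5.7 = 3.30.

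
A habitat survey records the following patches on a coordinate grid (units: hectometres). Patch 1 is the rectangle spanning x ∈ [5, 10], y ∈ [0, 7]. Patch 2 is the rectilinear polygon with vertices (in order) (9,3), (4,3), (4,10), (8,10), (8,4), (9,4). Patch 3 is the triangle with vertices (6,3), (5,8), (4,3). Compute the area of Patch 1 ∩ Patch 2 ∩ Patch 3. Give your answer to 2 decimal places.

The intersection is the polygon with vertices (5.2,7), (6,3), (5,3), (5,7).
By the shoelace formula its area is 2.40.

2.40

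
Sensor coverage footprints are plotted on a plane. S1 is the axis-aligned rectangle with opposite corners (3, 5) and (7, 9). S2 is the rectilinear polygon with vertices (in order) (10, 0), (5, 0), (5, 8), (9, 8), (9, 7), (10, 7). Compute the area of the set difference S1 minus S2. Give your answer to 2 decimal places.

|S1| = 16, |S1∩S2| = 6.
|S1 ∖ S2| = |S1| − |S1∩S2| = 16 − 6 = 10.00.

10.00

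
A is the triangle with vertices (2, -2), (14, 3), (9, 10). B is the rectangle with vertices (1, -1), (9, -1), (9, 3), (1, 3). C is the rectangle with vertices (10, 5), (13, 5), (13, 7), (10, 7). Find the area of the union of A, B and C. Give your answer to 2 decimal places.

72.19

By inclusion–exclusion:
Individual areas: |A| = 54.5, |B| = 32, |C| = 6.
|A∩B| = 16.5917.
|A∩C| = 3.7143.
|B∩C| = 0 (no overlap).
|A∩B∩C| = 0.
|A ∪ B ∪ C| = 92.5 − 20.306 + 0 = 72.19.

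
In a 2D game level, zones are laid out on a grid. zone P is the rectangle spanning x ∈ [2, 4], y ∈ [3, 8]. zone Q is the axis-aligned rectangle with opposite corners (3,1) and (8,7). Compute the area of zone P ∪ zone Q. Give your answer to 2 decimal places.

36.00

By inclusion–exclusion:
Individual areas: |zone P| = 10, |zone Q| = 30.
|zone P∩zone Q|: x∈[3,4], y∈[3,7] → 1·4 = 4.
|zone P ∪ zone Q| = 40 − 4 = 36.00.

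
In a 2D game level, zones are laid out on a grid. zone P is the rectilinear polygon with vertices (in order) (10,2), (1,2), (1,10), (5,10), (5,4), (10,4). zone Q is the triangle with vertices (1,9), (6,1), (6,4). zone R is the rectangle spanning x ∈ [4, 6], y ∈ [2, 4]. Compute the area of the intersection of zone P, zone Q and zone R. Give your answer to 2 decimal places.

2.50

The intersection is the polygon with vertices (4.125,4), (5,4), (6,4), (6,2), (5.375,2).
By the shoelace formula its area is 2.50.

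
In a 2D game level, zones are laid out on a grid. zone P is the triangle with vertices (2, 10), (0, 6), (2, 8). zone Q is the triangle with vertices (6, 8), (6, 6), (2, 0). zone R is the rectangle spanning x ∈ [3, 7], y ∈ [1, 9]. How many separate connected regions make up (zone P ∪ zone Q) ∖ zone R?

(zone P ∪ zone Q) ∖ zone R splits into 2 disjoint pieces (area 2, area 0.25).

2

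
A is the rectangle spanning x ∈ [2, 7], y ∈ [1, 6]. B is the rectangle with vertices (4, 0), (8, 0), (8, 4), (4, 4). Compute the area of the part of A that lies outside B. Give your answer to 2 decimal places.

16.00

|A∩B|: x∈[4,7], y∈[1,4] → 3·3 = 9.
|A| = 25.
|A ∖ B| = |A| − |A∩B| = 25 − 9 = 16.00.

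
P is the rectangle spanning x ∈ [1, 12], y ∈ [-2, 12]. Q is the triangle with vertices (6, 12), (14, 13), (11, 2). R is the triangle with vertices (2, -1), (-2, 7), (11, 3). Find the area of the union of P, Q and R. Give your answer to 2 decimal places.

By inclusion–exclusion:
Individual areas: |P| = 154, |Q| = 42.5, |R| = 44.
|P∩Q| = 33.1667.
|P∩R| = 36.3846.
|Q∩R| = 0.0909.
|P∩Q∩R| = 0.0909.
|P ∪ Q ∪ R| = 240.5 − 69.6422 + 0.0909 = 170.95.

170.95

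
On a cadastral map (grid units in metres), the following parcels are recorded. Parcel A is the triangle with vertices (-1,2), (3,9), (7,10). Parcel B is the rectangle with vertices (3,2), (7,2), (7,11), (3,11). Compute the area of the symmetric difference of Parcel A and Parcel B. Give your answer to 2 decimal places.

36.00

|Parcel A| = 12, |Parcel B| = 36, |Parcel A∩Parcel B| = 6.
|Parcel A △ Parcel B| = |Parcel A| + |Parcel B| − 2·|Parcel A∩Parcel B| = 12 + 36 − 12 = 36.00.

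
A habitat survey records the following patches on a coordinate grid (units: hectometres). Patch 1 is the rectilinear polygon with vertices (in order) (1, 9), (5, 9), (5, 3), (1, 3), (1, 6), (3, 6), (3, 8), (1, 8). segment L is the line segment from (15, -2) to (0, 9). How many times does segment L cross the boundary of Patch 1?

The segment meets the boundary at (1,8.267), (1.364,8), (3,6.8), (5,5.333).

4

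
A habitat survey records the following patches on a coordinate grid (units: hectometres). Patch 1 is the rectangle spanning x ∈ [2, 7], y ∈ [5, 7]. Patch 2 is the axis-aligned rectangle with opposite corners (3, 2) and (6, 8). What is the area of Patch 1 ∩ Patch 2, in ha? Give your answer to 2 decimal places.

|Patch 1∩Patch 2|: x∈[3,6], y∈[5,7] → 3·2 = 6.

6.00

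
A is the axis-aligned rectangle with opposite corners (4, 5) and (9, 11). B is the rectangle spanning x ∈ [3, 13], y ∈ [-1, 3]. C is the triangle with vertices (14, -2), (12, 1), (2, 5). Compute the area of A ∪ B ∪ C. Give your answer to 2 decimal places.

By inclusion–exclusion:
Individual areas: |A| = 30, |B| = 40, |C| = 11.
|A∩B| = 0 (no overlap).
|A∩C| = 0.
|B∩C| = 8.8214.
|A∩B∩C| = 0.
|A ∪ B ∪ C| = 81 − 8.8214 + 0 = 72.18.

72.18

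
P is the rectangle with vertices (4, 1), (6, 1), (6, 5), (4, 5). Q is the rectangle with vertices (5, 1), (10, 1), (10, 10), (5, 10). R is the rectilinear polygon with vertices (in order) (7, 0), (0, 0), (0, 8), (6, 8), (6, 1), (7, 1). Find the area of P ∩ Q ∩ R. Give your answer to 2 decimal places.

4.00

The intersection is the polygon with vertices (6,1), (5,1), (5,5), (6,5).
By the shoelace formula its area is 4.00.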